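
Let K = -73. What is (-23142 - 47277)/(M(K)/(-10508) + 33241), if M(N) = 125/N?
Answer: -54017288196/25498639369 ≈ -2.1184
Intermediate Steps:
(-23142 - 47277)/(M(K)/(-10508) + 33241) = (-23142 - 47277)/((125/(-73))/(-10508) + 33241) = -70419/((125*(-1/73))*(-1/10508) + 33241) = -70419/(-125/73*(-1/10508) + 33241) = -70419/(125/767084 + 33241) = -70419/25498639369/767084 = -70419*767084/25498639369 = -54017288196/25498639369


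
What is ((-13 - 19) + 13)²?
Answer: 361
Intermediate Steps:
((-13 - 19) + 13)² = (-32 + 13)² = (-19)² = 361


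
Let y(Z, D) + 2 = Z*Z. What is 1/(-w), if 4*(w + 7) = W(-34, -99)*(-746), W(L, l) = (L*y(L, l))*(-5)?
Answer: 1/36587577 ≈ 2.7332e-8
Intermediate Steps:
y(Z, D) = -2 + Z² (y(Z, D) = -2 + Z*Z = -2 + Z²)
W(L, l) = -5*L*(-2 + L²) (W(L, l) = (L*(-2 + L²))*(-5) = -5*L*(-2 + L²))
w = -36587577 (w = -7 + ((5*(-34)*(2 - 1*(-34)²))*(-746))/4 = -7 + ((5*(-34)*(2 - 1*1156))*(-746))/4 = -7 + ((5*(-34)*(2 - 1156))*(-746))/4 = -7 + ((5*(-34)*(-1154))*(-746))/4 = -7 + (196180*(-746))/4 = -7 + (¼)*(-146350280) = -7 - 36587570 = -36587577)
1/(-w) = 1/(-1*(-36587577)) = 1/36587577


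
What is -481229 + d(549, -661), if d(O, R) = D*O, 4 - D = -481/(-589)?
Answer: -282414506/589 ≈ -4.7948e+5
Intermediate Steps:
D = 1875/589 (D = 4 - (-481)/(-589) = 4 - (-481)*(-1)/589 = 4 - 1*481/589 = 4 - 481/589 = 1875/589 ≈ 3.1834)
d(O, R) = 1875*O/589
-481229 + d(549, -661) = -481229 + (1875/589)*549 = -481229 + 1029375/589 = -282414506/589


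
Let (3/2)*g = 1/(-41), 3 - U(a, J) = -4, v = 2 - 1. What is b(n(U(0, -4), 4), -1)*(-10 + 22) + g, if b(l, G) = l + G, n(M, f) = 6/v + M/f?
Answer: 9961/123 ≈ 80.984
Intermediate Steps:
v = 1
U(a, J) = 7 (U(a, J) = 3 - 1*(-4) = 3 + 4 = 7)
n(M, f) = 6 + M/f (n(M, f) = 6/1 + M/f = 6*1 + M/f = 6 + M/f)
b(l, G) = G + l
g = -2/123 (g = (⅔)/(-41) = (⅔)*(-1/41) = -2/123 ≈ -0.016260)
b(n(U(0, -4), 4), -1)*(-10 + 22) + g = (-1 + (6 + 7/4))*(-10 + 22) - 2/123 = (-1 + (6 + 7*(¼)))*12 - 2/123 = (-1 + (6 + 7/4))*12 - 2/123 = (-1 + 31/4)*12 - 2/123 = (27/4)*12 - 2/123 = 81 - 2/123 = 9961/123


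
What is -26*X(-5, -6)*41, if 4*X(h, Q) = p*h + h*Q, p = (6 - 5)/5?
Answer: -15457/2 ≈ -7728.5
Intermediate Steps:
p = ⅕ (p = 1*(⅕) = ⅕ ≈ 0.20000)
X(h, Q) = h/20 + Q*h/4 (X(h, Q) = (h/5 + h*Q)/4 = (h/5 + Q*h)/4 = h/20 + Q*h/4)
-26*X(-5, -6)*41 = -13*(-5)*(1 + 5*(-6))/10*41 = -13*(-5)*(1 - 30)/10*41 = -13*(-5)*(-29)/10*41 = -26*29/4*41 = -377/2*41 = -15457/2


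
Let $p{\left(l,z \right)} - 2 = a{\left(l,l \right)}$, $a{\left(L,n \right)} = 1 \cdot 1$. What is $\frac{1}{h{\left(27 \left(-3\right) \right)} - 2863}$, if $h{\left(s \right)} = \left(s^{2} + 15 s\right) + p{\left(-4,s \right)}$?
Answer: $\frac{1}{2486} \approx 0.00040225$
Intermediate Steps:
$a{\left(L,n \right)} = 1$
$p{\left(l,z \right)} = 3$ ($p{\left(l,z \right)} = 2 + 1 = 3$)
$h{\left(s \right)} = 3 + s^{2} + 15 s$ ($h{\left(s \right)} = \left(s^{2} + 15 s\right) + 3 = 3 + s^{2} + 15 s$)
$\frac{1}{h{\left(27 \left(-3\right) \right)} - 2863} = \frac{1}{\left(3 + \left(27 \left(-3\right)\right)^{2} + 15 \cdot 27 \left(-3\right)\right) - 2863} = \frac{1}{\left(3 + \left(-81\right)^{2} + 15 \left(-81\right)\right) - 2863} = \frac{1}{\left(3 + 6561 - 1215\right) - 2863} = \frac{1}{5349 - 2863} = \frac{1}{2486}$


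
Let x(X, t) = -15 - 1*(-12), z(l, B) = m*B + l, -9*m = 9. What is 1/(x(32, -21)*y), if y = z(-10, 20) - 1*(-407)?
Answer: -1/1131 ≈ -0.00088417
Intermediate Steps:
m = -1 (m = -⅑*9 = -1)
z(l, B) = l - B (z(l, B) = -B + l = l - B)
x(X, t) = -3 (x(X, t) = -15 + 12 = -3)
y = 377 (y = (-10 - 1*20) - 1*(-407) = (-10 - 20) + 407 = -30 + 407 = 377)
1/(x(32, -21)*y) = 1/(-3*377) = -⅓*1/377 = -1/1131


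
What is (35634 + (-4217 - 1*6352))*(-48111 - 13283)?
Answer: -1538840610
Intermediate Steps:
(35634 + (-4217 - 1*6352))*(-48111 - 13283) = (35634 + (-4217 - 6352))*(-61394) = (35634 - 10569)*(-61394) = 25065*(-61394) = -1538840610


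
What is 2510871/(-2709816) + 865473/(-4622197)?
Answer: -4650337662185/4175101128584 ≈ -1.1138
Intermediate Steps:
2510871/(-2709816) + 865473/(-4622197) = 2510871*(-1/2709816) + 865473*(-1/4622197) = -836957/903272 - 865473/4622197 = -4650337662185/4175101128584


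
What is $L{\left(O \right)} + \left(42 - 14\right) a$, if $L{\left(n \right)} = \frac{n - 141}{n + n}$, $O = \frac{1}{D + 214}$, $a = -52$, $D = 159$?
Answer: $-27752$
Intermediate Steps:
$O = \frac{1}{373}$ ($O = \frac{1}{159 + 214} = \frac{1}{373} \approx 0.002681$)
$L{\left(n \right)} = \frac{-141 + n}{2 n}$
$L{\left(O \right)} + \left(42 - 14\right) a = \frac{\frac{1}{\frac{1}{373}} \left(-141 + \frac{1}{373}\right)}{2} + \left(42 - 14\right) \left(-52\right) = \frac{1}{2} \cdot 373 \left(- \frac{52592}{373}\right) + 28 \left(-52\right) = -26296 - 1456 = -27752$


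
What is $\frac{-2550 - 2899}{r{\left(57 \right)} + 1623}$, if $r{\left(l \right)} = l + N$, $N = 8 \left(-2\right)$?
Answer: $- \frac{5449}{1664} \approx -3.2746$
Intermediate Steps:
$N = -16$
$r{\left(l \right)} = -16 + l$ ($r{\left(l \right)} = l - 16 = -16 + l$)
$\frac{-2550 - 2899}{r{\left(57 \right)} + 1623} = \frac{-2550 - 2899}{\left(-16 + 57\right) + 1623} = - \frac{5449}{41 + 1623} = - \frac{5449}{1664}$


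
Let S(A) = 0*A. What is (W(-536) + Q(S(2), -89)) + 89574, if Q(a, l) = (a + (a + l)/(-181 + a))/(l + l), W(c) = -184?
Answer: 32359179/362 ≈ 89390.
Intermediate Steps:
S(A) = 0
Q(a, l) = (a + (a + l)/(-181 + a))/(2*l) (Q(a, l) = (a + (a + l)/(-181 + a))/((2*l)) = (a + (a + l)/(-181 + a))*(1/(2*l)) = (a + (a + l)/(-181 + a))/(2*l))
(W(-536) + Q(S(2), -89)) + 89574 = (-184 + (½)*(-89 + 0² - 180*0)/(-89*(-181 + 0))) + 89574 = (-184 + (½)*(-1/89)*(-89 + 0 + 0)/(-181)) + 89574 = (-184 + (½)*(-1/89)*(-1/181)*(-89)) + 89574 = (-184 - 1/362) + 89574 = -66609/362 + 89574 = 32359179/362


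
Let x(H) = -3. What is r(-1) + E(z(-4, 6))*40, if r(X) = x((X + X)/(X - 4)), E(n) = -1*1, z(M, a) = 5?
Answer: -43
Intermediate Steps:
E(n) = -1
r(X) = -3
r(-1) + E(z(-4, 6))*40 = -3 - 1*40 = -3 - 40 = -43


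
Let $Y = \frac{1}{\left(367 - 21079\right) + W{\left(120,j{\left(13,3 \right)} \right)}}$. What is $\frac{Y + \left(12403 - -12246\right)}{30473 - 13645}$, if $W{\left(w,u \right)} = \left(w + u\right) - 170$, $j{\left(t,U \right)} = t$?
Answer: $\frac{127860525}{87291043} \approx 1.4648$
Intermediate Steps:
$W{\left(w,u \right)} = -170 + u + w$ ($W{\left(w,u \right)} = \left(u + w\right) - 170 = -170 + u + w$)
$Y = - \frac{1}{20749}$ ($Y = \frac{1}{\left(367 - 21079\right) + \left(-170 + 13 + 120\right)} = \frac{1}{\left(367 - 21079\right) - 37} = \frac{1}{-20712 - 37} = \frac{1}{-20749} = - \frac{1}{20749} \approx -4.8195 \cdot 10^{-5}$)
$\frac{Y + \left(12403 - -12246\right)}{30473 - 13645} = \frac{- \frac{1}{20749} + \left(12403 - -12246\right)}{30473 - 13645} = \frac{- \frac{1}{20749} + \left(12403 + 12246\right)}{16828} = \left(- \frac{1}{20749} + 24649\right) \frac{1}{16828} = \frac{511442100}{20749} \cdot \frac{1}{16828} = \frac{127860525}{87291043}$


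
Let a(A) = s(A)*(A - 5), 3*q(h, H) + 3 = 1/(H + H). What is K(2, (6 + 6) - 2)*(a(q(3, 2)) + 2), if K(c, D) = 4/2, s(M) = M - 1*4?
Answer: 4477/72 ≈ 62.181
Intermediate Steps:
q(h, H) = -1 + 1/(6*H) (q(h, H) = -1 + 1/(3*(H + H)) = -1 + 1/(3*((2*H))) = -1 + (1/(2*H))/3 = -1 + 1/(6*H))
s(M) = -4 + M (s(M) = M - 4 = -4 + M)
K(c, D) = 2 (K(c, D) = 4*(½) = 2)
a(A) = (-5 + A)*(-4 + A) (a(A) = (-4 + A)*(A - 5) = (-4 + A)*(-5 + A) = (-5 + A)*(-4 + A))
K(2, (6 + 6) - 2)*(a(q(3, 2)) + 2) = 2*((-5 + (⅙ - 1*2)/2)*(-4 + (⅙ - 1*2)/2) + 2) = 2*((-5 + (⅙ - 2)/2)*(-4 + (⅙ - 2)/2) + 2) = 2*((-5 + (½)*(-11/6))*(-4 + (½)*(-11/6)) + 2) = 2*((-5 - 11/12)*(-4 - 11/12) + 2) = 2*(-71/12*(-59/12) + 2) = 2*(4189/144 + 2) = 2*(4477/144) = 4477/72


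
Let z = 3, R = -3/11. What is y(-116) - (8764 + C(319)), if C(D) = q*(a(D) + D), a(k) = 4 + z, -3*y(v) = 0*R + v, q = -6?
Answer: -20308/3 ≈ -6769.3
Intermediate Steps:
R = -3/11 (R = -3*1/11 = -3/11 ≈ -0.27273)
y(v) = -v/3 (y(v) = -(0*(-3/11) + v)/3 = -(0 + v)/3 = -v/3)
a(k) = 7 (a(k) = 4 + 3 = 7)
C(D) = -42 - 6*D (C(D) = -6*(7 + D) = -42 - 6*D)
y(-116) - (8764 + C(319)) = -⅓*(-116) - (8764 + (-42 - 6*319)) = 116/3 - (8764 + (-42 - 1914)) = 116/3 - (8764 - 1956) = 116/3 - 1*6808 = 116/3 - 6808 = -20308/3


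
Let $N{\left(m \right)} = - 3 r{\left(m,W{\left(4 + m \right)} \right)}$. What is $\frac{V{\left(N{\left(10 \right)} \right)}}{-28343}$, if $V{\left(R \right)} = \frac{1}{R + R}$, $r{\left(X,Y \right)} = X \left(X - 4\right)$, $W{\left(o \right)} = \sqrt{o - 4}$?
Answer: $\frac{1}{10203480} \approx 9.8006 \cdot 10^{-8}$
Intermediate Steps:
$W{\left(o \right)} = \sqrt{-4 + o}$
$r{\left(X,Y \right)} = X \left(-4 + X\right)$ ($r{\left(X,Y \right)} = X \left(X - 4\right) = X \left(-4 + X\right)$)
$N{\left(m \right)} = - 3 m \left(-4 + m\right)$
$V{\left(R \right)} = \frac{1}{2 R}$
$\frac{V{\left(N{\left(10 \right)} \right)}}{-28343} = \frac{\frac{1}{2} \frac{1}{3 \cdot 10 \left(4 - 10\right)}}{-28343} = \frac{1}{2 \cdot 3 \cdot 10 \left(4 - 10\right)} \left(- \frac{1}{28343}\right) = \frac{1}{2 \cdot 3 \cdot 10 \left(-6\right)} \left(- \frac{1}{28343}\right) = \frac{1}{2 \left(-180\right)} \left(- \frac{1}{28343}\right) = \frac{1}{2} \left(- \frac{1}{180}\right) \left(- \frac{1}{28343}\right) = \left(- \frac{1}{360}\right) \left(- \frac{1}{28343}\right) = \frac{1}{10203480}$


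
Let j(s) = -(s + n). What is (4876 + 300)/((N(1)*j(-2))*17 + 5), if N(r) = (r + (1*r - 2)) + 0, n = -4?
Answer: 5176/5 ≈ 1035.2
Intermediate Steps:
j(s) = 4 - s (j(s) = -(s - 4) = -(-4 + s) = 4 - s)
N(r) = -2 + 2*r (N(r) = (r + (r - 2)) + 0 = (r + (-2 + r)) + 0 = (-2 + 2*r) + 0 = -2 + 2*r)
(4876 + 300)/((N(1)*j(-2))*17 + 5) = (4876 + 300)/(((-2 + 2*1)*(4 - 1*(-2)))*17 + 5) = 5176/(((-2 + 2)*(4 + 2))*17 + 5) = 5176/((0*6)*17 + 5) = 5176/(0*17 + 5) = 5176/(0 + 5) = 5176/5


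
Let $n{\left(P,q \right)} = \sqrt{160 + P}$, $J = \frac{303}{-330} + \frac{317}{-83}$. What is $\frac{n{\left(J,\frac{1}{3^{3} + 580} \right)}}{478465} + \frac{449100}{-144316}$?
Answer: $- \frac{112275}{36079} + \frac{\sqrt{12942204110}}{4368385450} \approx -3.1119$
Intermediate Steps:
$J = - \frac{43253}{9130}$ ($J = 303 \left(- \frac{1}{330}\right) + 317 \left(- \frac{1}{83}\right) = - \frac{101}{110} - \frac{317}{83} = - \frac{43253}{9130} \approx -4.7375$)
$\frac{n{\left(J,\frac{1}{3^{3} + 580} \right)}}{478465} + \frac{449100}{-144316} = \frac{\sqrt{160 - \frac{43253}{9130}}}{478465} + \frac{449100}{-144316} = \sqrt{\frac{1417547}{9130}} \cdot \frac{1}{478465} + 449100 \left(- \frac{1}{144316}\right) = \frac{\sqrt{12942204110}}{9130} \cdot \frac{1}{478465} - \frac{112275}{36079} = \frac{\sqrt{12942204110}}{4368385450} - \frac{112275}{36079} = - \frac{112275}{36079} + \frac{\sqrt{12942204110}}{4368385450}$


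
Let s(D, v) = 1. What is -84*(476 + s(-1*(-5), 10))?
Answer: -40068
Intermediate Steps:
-84*(476 + s(-1*(-5), 10)) = -84*(476 + 1) = -84*477 = -40068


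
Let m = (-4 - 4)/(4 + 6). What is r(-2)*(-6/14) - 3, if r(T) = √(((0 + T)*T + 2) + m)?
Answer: -3 - 3*√130/35 ≈ -3.9773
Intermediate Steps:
m = -⅘ (m = -8/10 = -8*⅒ = -⅘ ≈ -0.80000)
r(T) = √(6/5 + T²) (r(T) = √(((0 + T)*T + 2) - ⅘) = √((T*T + 2) - ⅘) = √((T² + 2) - ⅘) = √((2 + T²) - ⅘) = √(6/5 + T²))
r(-2)*(-6/14) - 3 = (√(30 + 25*(-2)²)/5)*(-6/14) - 3 = (√(30 + 25*4)/5)*(-6*1/14) - 3 = (√(30 + 100)/5)*(-3/7) - 3 = (√130/5)*(-3/7) - 3 = -3*√130/35 - 3 = -3 - 3*√130/35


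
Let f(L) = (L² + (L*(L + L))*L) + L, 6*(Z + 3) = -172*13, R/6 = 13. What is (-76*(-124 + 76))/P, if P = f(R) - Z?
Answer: 10944/2866925 ≈ 0.0038173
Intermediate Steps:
R = 78 (R = 6*13 = 78)
Z = -1127/3 (Z = -3 + (-172*13)/6 = -3 + (⅙)*(-2236) = -3 - 1118/3 = -1127/3 ≈ -375.67)
f(L) = L + L² + 2*L³ (f(L) = (L² + (L*(2*L))*L) + L = (L² + (2*L²)*L) + L = (L² + 2*L³) + L = L + L² + 2*L³)
P = 2866925/3 (P = 78*(1 + 78 + 2*78²) - 1*(-1127/3) = 78*(1 + 78 + 2*6084) + 1127/3 = 78*(1 + 78 + 12168) + 1127/3 = 78*12247 + 1127/3 = 955266 + 1127/3 = 2866925/3 ≈ 9.5564e+5)
(-76*(-124 + 76))/P = (-76*(-124 + 76))/(2866925/3) = -76*(-48)*(3/2866925) = 3648*(3/2866925) = 10944/2866925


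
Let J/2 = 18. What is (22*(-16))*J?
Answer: -12672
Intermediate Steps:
J = 36 (J = 2*18 = 36)
(22*(-16))*J = (22*(-16))*36 = -352*36 = -12672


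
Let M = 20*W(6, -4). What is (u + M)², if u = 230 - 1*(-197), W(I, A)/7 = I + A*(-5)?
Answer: 16540489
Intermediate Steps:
W(I, A) = -35*A + 7*I (W(I, A) = 7*(I + A*(-5)) = 7*(I - 5*A) = -35*A + 7*I)
u = 427 (u = 230 + 197 = 427)
M = 3640 (M = 20*(-35*(-4) + 7*6) = 20*(140 + 42) = 20*182 = 3640)
(u + M)² = (427 + 3640)² = 4067² = 16540489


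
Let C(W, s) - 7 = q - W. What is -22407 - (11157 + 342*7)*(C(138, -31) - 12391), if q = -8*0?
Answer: 169663215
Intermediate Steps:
q = 0
C(W, s) = 7 - W (C(W, s) = 7 + (0 - W) = 7 - W)
-22407 - (11157 + 342*7)*(C(138, -31) - 12391) = -22407 - (11157 + 342*7)*((7 - 1*138) - 12391) = -22407 - (11157 + 2394)*((7 - 138) - 12391) = -22407 - 13551*(-131 - 12391) = -22407 - 13551*(-12522) = -22407 - 1*(-169685622) = -22407 + 169685622 = 169663215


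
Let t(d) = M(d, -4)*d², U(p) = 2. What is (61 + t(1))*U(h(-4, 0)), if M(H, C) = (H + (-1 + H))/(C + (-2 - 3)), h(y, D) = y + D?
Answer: 1096/9 ≈ 121.78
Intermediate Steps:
h(y, D) = D + y
M(H, C) = (-1 + 2*H)/(-5 + C) (M(H, C) = (-1 + 2*H)/(C - 5) = (-1 + 2*H)/(-5 + C))
t(d) = d²*(⅑ - 2*d/9) (t(d) = ((-1 + 2*d)/(-5 - 4))*d² = ((-1 + 2*d)/(-9))*d² = (-(-1 + 2*d)/9)*d² = (⅑ - 2*d/9)*d² = d²*(⅑ - 2*d/9))
(61 + t(1))*U(h(-4, 0)) = (61 + (⅑)*1²*(1 - 2*1))*2 = (61 + (⅑)*1*(1 - 2))*2 = (61 + (⅑)*1*(-1))*2 = (61 - ⅑)*2 = (548/9)*2 = 1096/9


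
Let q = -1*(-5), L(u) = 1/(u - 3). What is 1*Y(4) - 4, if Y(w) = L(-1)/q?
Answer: -81/20 ≈ -4.0500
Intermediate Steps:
L(u) = 1/(-3 + u)
q = 5
Y(w) = -1/20 (Y(w) = 1/(-3 - 1*5) = (⅕)/(-4) = -¼*⅕ = -1/20)
1*Y(4) - 4 = 1*(-1/20) - 4 = -1/20 - 4 = -81/20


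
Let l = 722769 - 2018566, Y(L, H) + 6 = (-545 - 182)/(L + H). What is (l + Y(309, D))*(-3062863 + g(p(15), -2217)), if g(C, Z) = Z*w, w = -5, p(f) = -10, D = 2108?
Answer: 9558036181695684/2417 ≈ 3.9545e+12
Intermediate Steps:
Y(L, H) = -6 - 727/(H + L) (Y(L, H) = -6 + (-545 - 182)/(L + H) = -6 - 727/(H + L))
g(C, Z) = -5*Z (g(C, Z) = Z*(-5) = -5*Z)
l = -1295797
(l + Y(309, D))*(-3062863 + g(p(15), -2217)) = (-1295797 + (-727 - 6*2108 - 6*309)/(2108 + 309))*(-3062863 - 5*(-2217)) = (-1295797 + (-727 - 12648 - 1854)/2417)*(-3062863 + 11085) = (-1295797 + (1/2417)*(-15229))*(-3051778) = (-1295797 - 15229/2417)*(-3051778) = -3131956578/2417*(-3051778) = 9558036181695684/2417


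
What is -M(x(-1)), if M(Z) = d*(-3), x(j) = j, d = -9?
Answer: -27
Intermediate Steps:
M(Z) = 27 (M(Z) = -9*(-3) = 27)
-M(x(-1)) = -1*27 = -27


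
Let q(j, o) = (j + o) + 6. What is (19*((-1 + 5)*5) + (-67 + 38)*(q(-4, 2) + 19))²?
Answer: 82369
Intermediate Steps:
q(j, o) = 6 + j + o
(19*((-1 + 5)*5) + (-67 + 38)*(q(-4, 2) + 19))² = (19*((-1 + 5)*5) + (-67 + 38)*((6 - 4 + 2) + 19))² = (19*(4*5) - 29*(4 + 19))² = (19*20 - 29*23)² = (380 - 667)² = (-287)² = 82369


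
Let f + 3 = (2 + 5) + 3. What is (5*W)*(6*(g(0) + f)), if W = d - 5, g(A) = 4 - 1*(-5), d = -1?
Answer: -2880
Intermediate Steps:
g(A) = 9 (g(A) = 4 + 5 = 9)
f = 7 (f = -3 + ((2 + 5) + 3) = -3 + (7 + 3) = -3 + 10 = 7)
W = -6 (W = -1 - 5 = -6)
(5*W)*(6*(g(0) + f)) = (5*(-6))*(6*(9 + 7)) = -180*16 = -30*96 = -2880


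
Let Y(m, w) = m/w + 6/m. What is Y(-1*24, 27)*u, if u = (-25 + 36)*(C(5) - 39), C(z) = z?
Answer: 7667/18 ≈ 425.94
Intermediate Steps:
Y(m, w) = 6/m + m/w
u = -374 (u = (-25 + 36)*(5 - 39) = 11*(-34) = -374)
Y(-1*24, 27)*u = (6/((-1*24)) - 1*24/27)*(-374) = (6/(-24) - 24*1/27)*(-374) = (6*(-1/24) - 8/9)*(-374) = (-1/4 - 8/9)*(-374) = -41/36*(-374) = 7667/18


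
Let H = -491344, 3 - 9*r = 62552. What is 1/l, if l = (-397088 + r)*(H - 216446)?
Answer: 3/857921932130 ≈ 3.4968e-12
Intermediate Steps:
r = -62549/9 (r = ⅓ - ⅑*62552 = ⅓ - 62552/9 = -62549/9 ≈ -6949.9)
l = 857921932130/3 (l = (-397088 - 62549/9)*(-491344 - 216446) = -3636341/9*(-707790) = 857921932130/3 ≈ 2.8597e+11)
1/l = 1/(857921932130/3) = 3/857921932130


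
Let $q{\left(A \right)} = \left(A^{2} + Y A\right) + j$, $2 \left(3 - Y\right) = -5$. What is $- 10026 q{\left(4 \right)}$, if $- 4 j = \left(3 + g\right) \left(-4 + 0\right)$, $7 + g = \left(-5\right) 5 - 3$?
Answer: $-60156$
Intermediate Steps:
$Y = \frac{11}{2}$ ($Y = 3 - - \frac{5}{2} = 3 + \frac{5}{2} = \frac{11}{2} \approx 5.5$)
$g = -35$ ($g = -7 - 28 = -35$)
$j = -32$ ($j = - \frac{\left(3 - 35\right) \left(-4 + 0\right)}{4} = - \frac{\left(-32\right) \left(-4\right)}{4} = \left(- \frac{1}{4}\right) 128 = -32$)
$q{\left(A \right)} = -32 + A^{2} + \frac{11 A}{2}$ ($q{\left(A \right)} = \left(A^{2} + \frac{11 A}{2}\right) - 32 = -32 + A^{2} + \frac{11 A}{2}$)
$- 10026 q{\left(4 \right)} = - 10026 \left(-32 + 4^{2} + \frac{11}{2} \cdot 4\right) = - 10026 \left(-32 + 16 + 22\right) = \left(-10026\right) 6 = -60156$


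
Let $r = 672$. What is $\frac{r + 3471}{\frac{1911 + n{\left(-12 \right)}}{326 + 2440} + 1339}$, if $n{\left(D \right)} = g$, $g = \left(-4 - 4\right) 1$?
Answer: $\frac{11459538}{3705577} \approx 3.0925$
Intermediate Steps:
$g = -8$ ($g = \left(-8\right) 1 = -8$)
$n{\left(D \right)} = -8$
$\frac{r + 3471}{\frac{1911 + n{\left(-12 \right)}}{326 + 2440} + 1339} = \frac{672 + 3471}{\frac{1911 - 8}{326 + 2440} + 1339} = \frac{4143}{\frac{1903}{2766} + 1339} = \frac{4143}{\frac{3705577}{2766}} = 4143 \cdot \frac{2766}{3705577} = \frac{11459538}{3705577}$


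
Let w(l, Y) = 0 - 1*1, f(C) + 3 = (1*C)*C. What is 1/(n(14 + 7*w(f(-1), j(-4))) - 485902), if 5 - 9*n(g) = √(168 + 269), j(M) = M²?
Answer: -39358017/19124117310332 + 9*√437/19124117310332 ≈ -2.0580e-6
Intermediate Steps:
f(C) = -3 + C² (f(C) = -3 + (1*C)*C = -3 + C*C = -3 + C²)
w(l, Y) = -1 (w(l, Y) = 0 - 1 = -1)
n(g) = 5/9 - √437/9 (n(g) = 5/9 - √(168 + 269)/9 = 5/9 - √437/9)
1/(n(14 + 7*w(f(-1), j(-4))) - 485902) = 1/((5/9 - √437/9) - 485902) = 1/(-4373113/9 - √437/9)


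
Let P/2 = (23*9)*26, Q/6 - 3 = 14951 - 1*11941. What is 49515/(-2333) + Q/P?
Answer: -3556547/181974 ≈ -19.544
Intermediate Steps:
Q = 18078 (Q = 18 + 6*(14951 - 1*11941) = 18 + 6*(14951 - 11941) = 18 + 6*3010 = 18 + 18060 = 18078)
P = 10764 (P = 2*((23*9)*26) = 2*(207*26) = 2*5382 = 10764)
49515/(-2333) + Q/P = 49515/(-2333) + 18078/10764 = 49515*(-1/2333) + 18078*(1/10764) = -49515/2333 + 131/78 = -3556547/181974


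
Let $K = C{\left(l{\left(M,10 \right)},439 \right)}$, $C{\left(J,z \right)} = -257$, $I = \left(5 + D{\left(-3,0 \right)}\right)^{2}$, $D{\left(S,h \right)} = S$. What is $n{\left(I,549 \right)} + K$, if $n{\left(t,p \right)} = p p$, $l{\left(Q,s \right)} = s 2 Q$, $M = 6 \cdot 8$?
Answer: $301144$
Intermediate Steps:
$M = 48$
$l{\left(Q,s \right)} = 2 Q s$ ($l{\left(Q,s \right)} = 2 s Q = 2 Q s$)
$I = 4$ ($I = \left(5 - 3\right)^{2} = 2^{2} = 4$)
$n{\left(t,p \right)} = p^{2}$
$K = -257$
$n{\left(I,549 \right)} + K = 549^{2} - 257 = 301401 - 257 = 301144$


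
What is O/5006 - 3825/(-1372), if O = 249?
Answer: 9744789/3434116 ≈ 2.8376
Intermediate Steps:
O/5006 - 3825/(-1372) = 249/5006 - 3825/(-1372) = 249*(1/5006) - 3825*(-1/1372) = 249/5006 + 3825/1372 = 9744789/3434116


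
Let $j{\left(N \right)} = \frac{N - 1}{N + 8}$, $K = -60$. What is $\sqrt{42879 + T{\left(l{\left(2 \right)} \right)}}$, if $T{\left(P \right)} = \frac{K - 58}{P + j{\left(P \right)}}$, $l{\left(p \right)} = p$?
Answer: $\frac{\sqrt{18884859}}{21} \approx 206.94$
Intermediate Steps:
$j{\left(N \right)} = \frac{-1 + N}{8 + N}$
$T{\left(P \right)} = - \frac{118}{P + \frac{-1 + P}{8 + P}}$ ($T{\left(P \right)} = \frac{-60 - 58}{P + \frac{-1 + P}{8 + P}} = - \frac{118}{P + \frac{-1 + P}{8 + P}}$)
$\sqrt{42879 + T{\left(l{\left(2 \right)} \right)}} = \sqrt{42879 + \frac{118 \left(-8 - 2\right)}{-1 + 2 + 2 \left(8 + 2\right)}} = \sqrt{42879 + \frac{118 \left(-8 - 2\right)}{-1 + 2 + 2 \cdot 10}} = \sqrt{42879 + 118 \frac{1}{-1 + 2 + 20} \left(-10\right)} = \sqrt{42879 + 118 \cdot \frac{1}{21} \left(-10\right)} = \sqrt{42879 - \frac{1180}{21}} = \sqrt{\frac{899279}{21}} = \frac{\sqrt{18884859}}{21}$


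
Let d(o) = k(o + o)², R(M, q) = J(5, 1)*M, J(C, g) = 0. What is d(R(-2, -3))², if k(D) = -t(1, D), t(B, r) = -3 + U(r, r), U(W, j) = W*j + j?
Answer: 81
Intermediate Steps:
U(W, j) = j + W*j
t(B, r) = -3 + r*(1 + r)
k(D) = 3 - D*(1 + D) (k(D) = -(-3 + D*(1 + D)) = 3 - D*(1 + D))
R(M, q) = 0 (R(M, q) = 0*M = 0)
d(o) = (3 - 2*o*(1 + 2*o))² (d(o) = (3 - (o + o)*(1 + (o + o)))² = (3 - 2*o*(1 + 2*o))²)
d(R(-2, -3))² = ((-3 + 2*0*(1 + 2*0))²)² = ((-3 + 2*0*(1 + 0))²)² = ((-3 + 2*0*1)²)² = ((-3 + 0)²)² = ((-3)²)² = 9² = 81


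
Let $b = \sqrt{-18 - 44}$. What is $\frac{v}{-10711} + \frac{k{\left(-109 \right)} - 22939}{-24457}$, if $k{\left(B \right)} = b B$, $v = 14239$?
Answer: $- \frac{102543594}{261958927} + \frac{109 i \sqrt{62}}{24457} \approx -0.39145 + 0.035093 i$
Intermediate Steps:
$b = i \sqrt{62}$ ($b = \sqrt{-62} = i \sqrt{62} \approx 7.874 i$)
$k{\left(B \right)} = i B \sqrt{62}$ ($k{\left(B \right)} = i \sqrt{62} B = i B \sqrt{62}$)
$\frac{v}{-10711} + \frac{k{\left(-109 \right)} - 22939}{-24457} = \frac{14239}{-10711} + \frac{i \left(-109\right) \sqrt{62} - 22939}{-24457} = 14239 \left(- \frac{1}{10711}\right) + \left(- 109 i \sqrt{62} - 22939\right) \left(- \frac{1}{24457}\right) = - \frac{14239}{10711} + \left(-22939 - 109 i \sqrt{62}\right) \left(- \frac{1}{24457}\right) = - \frac{14239}{10711} + \left(\frac{22939}{24457} + \frac{109 i \sqrt{62}}{24457}\right) = - \frac{102543594}{261958927} + \frac{109 i \sqrt{62}}{24457}$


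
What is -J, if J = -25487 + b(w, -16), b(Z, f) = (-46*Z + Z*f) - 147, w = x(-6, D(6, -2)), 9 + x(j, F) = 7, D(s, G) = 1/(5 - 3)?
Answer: 25510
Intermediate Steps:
D(s, G) = ½ (D(s, G) = 1/2 = ½)
x(j, F) = -2 (x(j, F) = -9 + 7 = -2)
w = -2
b(Z, f) = -147 - 46*Z + Z*f
J = -25510 (J = -25487 + (-147 - 46*(-2) - 2*(-16)) = -25487 + (-147 + 92 + 32) = -25487 - 23 = -25510)
-J = -1*(-25510) = 25510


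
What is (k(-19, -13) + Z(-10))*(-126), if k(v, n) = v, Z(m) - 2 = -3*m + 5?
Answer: -2268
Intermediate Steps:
Z(m) = 7 - 3*m (Z(m) = 2 + (-3*m + 5) = 2 + (5 - 3*m) = 7 - 3*m)
(k(-19, -13) + Z(-10))*(-126) = (-19 + (7 - 3*(-10)))*(-126) = (-19 + (7 + 30))*(-126) = (-19 + 37)*(-126) = 18*(-126) = -2268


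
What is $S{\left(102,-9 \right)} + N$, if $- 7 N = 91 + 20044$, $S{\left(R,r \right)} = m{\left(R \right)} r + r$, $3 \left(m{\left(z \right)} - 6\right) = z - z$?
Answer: $- \frac{20576}{7} \approx -2939.4$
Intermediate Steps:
$m{\left(z \right)} = 6$ ($m{\left(z \right)} = 6 + \frac{z - z}{3} = 6 + \frac{1}{3} \cdot 0 = 6 + 0 = 6$)
$S{\left(R,r \right)} = 7 r$ ($S{\left(R,r \right)} = 6 r + r = 7 r$)
$N = - \frac{20135}{7}$ ($N = - \frac{91 + 20044}{7} = \left(- \frac{1}{7}\right) 20135 = - \frac{20135}{7} \approx -2876.4$)
$S{\left(102,-9 \right)} + N = 7 \left(-9\right) - \frac{20135}{7} = -63 - \frac{20135}{7} = - \frac{20576}{7}$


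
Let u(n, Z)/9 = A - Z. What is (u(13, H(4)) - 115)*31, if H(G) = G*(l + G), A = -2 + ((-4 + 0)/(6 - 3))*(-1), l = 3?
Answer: -11563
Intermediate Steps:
A = -⅔ (A = -2 - 4/3*(-1) = -2 + 4/3 = -⅔ ≈ -0.66667)
H(G) = G*(3 + G)
u(n, Z) = -6 - 9*Z (u(n, Z) = 9*(-⅔ - Z) = -6 - 9*Z)
(u(13, H(4)) - 115)*31 = ((-6 - 36*(3 + 4)) - 115)*31 = ((-6 - 36*7) - 115)*31 = ((-6 - 9*28) - 115)*31 = ((-6 - 252) - 115)*31 = (-258 - 115)*31 = -373*31 = -11563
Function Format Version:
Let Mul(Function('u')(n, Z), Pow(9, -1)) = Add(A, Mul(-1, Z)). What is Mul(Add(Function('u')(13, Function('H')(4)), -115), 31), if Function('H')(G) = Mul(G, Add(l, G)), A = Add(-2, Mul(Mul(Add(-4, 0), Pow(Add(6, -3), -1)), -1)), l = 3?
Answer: -11563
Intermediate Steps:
A = Rational(-2, 3) (A = Add(-2, Mul(Mul(-4, Pow(3, -1)), -1)) = Add(-2, Mul(Mul(-4, Rational(1, 3)), -1)) = Add(-2, Mul(Rational(-4, 3), -1)) = Add(-2, Rational(4, 3)) = Rational(-2, 3) ≈ -0.66667)
Function('H')(G) = Mul(G, Add(3, G))
Function('u')(n, Z) = Add(-6, Mul(-9, Z)) (Function('u')(n, Z) = Mul(9, Add(Rational(-2, 3), Mul(-1, Z))) = Add(-6, Mul(-9, Z)))
Mul(Add(Function('u')(13, Function('H')(4)), -115), 31) = Mul(Add(Add(-6, Mul(-9, Mul(4, Add(3, 4)))), -115), 31) = Mul(Add(Add(-6, Mul(-9, Mul(4, 7))), -115), 31) = Mul(Add(Add(-6, Mul(-9, 28)), -115), 31) = Mul(Add(Add(-6, -252), -115), 31) = Mul(Add(-258, -115), 31) = Mul(-373, 31) = -11563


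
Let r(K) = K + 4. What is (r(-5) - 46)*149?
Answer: -7003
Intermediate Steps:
r(K) = 4 + K
(r(-5) - 46)*149 = ((4 - 5) - 46)*149 = (-1 - 46)*149 = -47*149 = -7003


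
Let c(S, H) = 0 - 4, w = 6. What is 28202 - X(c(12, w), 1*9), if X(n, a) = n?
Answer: 28206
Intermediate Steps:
c(S, H) = -4
28202 - X(c(12, w), 1*9) = 28202 - 1*(-4) = 28202 + 4 = 28206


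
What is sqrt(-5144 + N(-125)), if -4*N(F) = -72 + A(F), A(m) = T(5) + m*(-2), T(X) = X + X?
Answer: I*sqrt(5191) ≈ 72.049*I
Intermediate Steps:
T(X) = 2*X
A(m) = 10 - 2*m (A(m) = 2*5 + m*(-2) = 10 - 2*m)
N(F) = 31/2 + F/2 (N(F) = -(-72 + (10 - 2*F))/4 = -(-62 - 2*F)/4 = 31/2 + F/2)
sqrt(-5144 + N(-125)) = sqrt(-5144 + (31/2 + (1/2)*(-125))) = sqrt(-5144 + (31/2 - 125/2)) = sqrt(-5144 - 47) = sqrt(-5191) = I*sqrt(5191)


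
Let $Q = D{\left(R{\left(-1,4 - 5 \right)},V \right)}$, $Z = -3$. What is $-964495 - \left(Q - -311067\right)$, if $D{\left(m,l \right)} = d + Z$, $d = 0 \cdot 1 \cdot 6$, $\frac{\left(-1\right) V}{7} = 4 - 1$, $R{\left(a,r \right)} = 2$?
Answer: $-1275559$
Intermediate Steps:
$V = -21$ ($V = - 7 \left(4 - 1\right) = \left(-7\right) 3 = -21$)
$d = 0$ ($d = 0 \cdot 6 = 0$)
$D{\left(m,l \right)} = -3$ ($D{\left(m,l \right)} = 0 - 3 = -3$)
$Q = -3$
$-964495 - \left(Q - -311067\right) = -964495 - \left(-3 - -311067\right) = -964495 - \left(-3 + 311067\right) = -964495 - 311064 = -1275559$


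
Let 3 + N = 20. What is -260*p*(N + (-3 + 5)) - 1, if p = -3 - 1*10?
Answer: 64219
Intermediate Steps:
N = 17 (N = -3 + 20 = 17)
p = -13 (p = -3 - 10 = -13)
-260*p*(N + (-3 + 5)) - 1 = -(-3380)*(17 + (-3 + 5)) - 1 = -(-3380)*(17 + 2) - 1 = -(-3380)*19 - 1 = -260*(-247) - 1 = 64220 - 1 = 64219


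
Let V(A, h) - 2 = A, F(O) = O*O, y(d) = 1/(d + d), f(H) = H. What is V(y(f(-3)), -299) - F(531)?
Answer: -1691755/6 ≈ -2.8196e+5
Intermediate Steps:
y(d) = 1/(2*d)
F(O) = O**2
V(A, h) = 2 + A
V(y(f(-3)), -299) - F(531) = (2 + (1/2)/(-3)) - 1*531**2 = (2 + (1/2)*(-1/3)) - 1*281961 = (2 - 1/6) - 281961 = 11/6 - 281961 = -1691755/6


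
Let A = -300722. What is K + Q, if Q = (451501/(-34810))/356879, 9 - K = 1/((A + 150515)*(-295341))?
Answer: 4959977262060423637093/551110810187683490130 ≈ 9.0000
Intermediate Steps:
K = 399260570282/44362285587 (K = 9 - 1/((-300722 + 150515)*(-295341)) = 9 - (-1)/((-150207)*295341) = 9 - (-1)*(-1)/(150207*295341) = 9 - 1*1/44362285587 = 9 - 1/44362285587 = 399260570282/44362285587 ≈ 9.0000)
Q = -451501/12422957990 (Q = (451501*(-1/34810))*(1/356879) = -451501/34810*1/356879 = -451501/12422957990 ≈ -3.6344e-5)
K + Q = 399260570282/44362285587 - 451501/12422957990 = 4959977262060423637093/551110810187683490130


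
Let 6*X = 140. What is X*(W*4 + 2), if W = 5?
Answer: 1540/3 ≈ 513.33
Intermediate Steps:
X = 70/3 (X = (⅙)*140 = 70/3 ≈ 23.333)
X*(W*4 + 2) = 70*(5*4 + 2)/3 = 70*(20 + 2)/3 = (70/3)*22 = 1540/3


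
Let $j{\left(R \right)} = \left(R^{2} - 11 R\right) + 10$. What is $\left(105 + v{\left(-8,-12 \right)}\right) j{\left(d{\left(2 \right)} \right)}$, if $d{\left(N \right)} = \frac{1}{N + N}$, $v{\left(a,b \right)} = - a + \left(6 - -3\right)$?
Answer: $\frac{7137}{8} \approx 892.13$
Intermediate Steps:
$v{\left(a,b \right)} = 9 - a$ ($v{\left(a,b \right)} = - a + \left(6 + 3\right) = - a + 9 = 9 - a$)
$d{\left(N \right)} = \frac{1}{2 N}$
$j{\left(R \right)} = 10 + R^{2} - 11 R$
$\left(105 + v{\left(-8,-12 \right)}\right) j{\left(d{\left(2 \right)} \right)} = \left(105 + \left(9 - -8\right)\right) \left(10 + \left(\frac{1}{2 \cdot 2}\right)^{2} - 11 \frac{1}{2 \cdot 2}\right) = \left(105 + \left(9 + 8\right)\right) \left(10 + \left(\frac{1}{2} \cdot \frac{1}{2}\right)^{2} - 11 \cdot \frac{1}{2} \cdot \frac{1}{2}\right) = \left(105 + 17\right) \left(10 + \left(\frac{1}{4}\right)^{2} - \frac{11}{4}\right) = 122 \left(10 + \frac{1}{16} - \frac{11}{4}\right) = 122 \cdot \frac{117}{16} = \frac{7137}{8}$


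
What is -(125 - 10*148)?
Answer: 1355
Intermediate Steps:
-(125 - 10*148) = -(125 - 1480) = -1*(-1355) = 1355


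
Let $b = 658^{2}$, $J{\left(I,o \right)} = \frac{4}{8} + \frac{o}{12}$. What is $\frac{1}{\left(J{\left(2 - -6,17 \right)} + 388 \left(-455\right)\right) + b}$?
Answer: $\frac{12}{3077111} \approx 3.8998 \cdot 10^{-6}$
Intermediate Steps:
$J{\left(I,o \right)} = \frac{1}{2} + \frac{o}{12}$ ($J{\left(I,o \right)} = 4 \cdot \frac{1}{8} + o \frac{1}{12} = \frac{1}{2} + \frac{o}{12}$)
$b = 432964$
$\frac{1}{\left(J{\left(2 - -6,17 \right)} + 388 \left(-455\right)\right) + b} = \frac{1}{\left(\left(\frac{1}{2} + \frac{1}{12} \cdot 17\right) + 388 \left(-455\right)\right) + 432964} = \frac{1}{\left(\left(\frac{1}{2} + \frac{17}{12}\right) - 176540\right) + 432964} = \frac{1}{\left(\frac{23}{12} - 176540\right) + 432964} = \frac{1}{- \frac{2118457}{12} + 432964} = \frac{1}{\frac{3077111}{12}} = \frac{12}{3077111}$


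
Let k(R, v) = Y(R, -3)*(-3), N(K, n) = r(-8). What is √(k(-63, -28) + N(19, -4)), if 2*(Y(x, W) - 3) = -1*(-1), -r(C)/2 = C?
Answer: √22/2 ≈ 2.3452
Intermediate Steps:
r(C) = -2*C
N(K, n) = 16 (N(K, n) = -2*(-8) = 16)
Y(x, W) = 7/2 (Y(x, W) = 3 + (-1*(-1))/2 = 3 + (½)*1 = 3 + ½ = 7/2)
k(R, v) = -21/2 (k(R, v) = (7/2)*(-3) = -21/2)
√(k(-63, -28) + N(19, -4)) = √(-21/2 + 16) = √(11/2) = √22/2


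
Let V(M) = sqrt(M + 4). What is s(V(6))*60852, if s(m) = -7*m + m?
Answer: -365112*sqrt(10) ≈ -1.1546e+6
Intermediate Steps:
V(M) = sqrt(4 + M)
s(m) = -6*m
s(V(6))*60852 = -6*sqrt(4 + 6)*60852 = -6*sqrt(10)*60852 = -365112*sqrt(10)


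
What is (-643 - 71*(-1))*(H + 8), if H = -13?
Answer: 2860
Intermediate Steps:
(-643 - 71*(-1))*(H + 8) = (-643 - 71*(-1))*(-13 + 8) = (-643 + 71)*(-5) = -572*(-5) = 2860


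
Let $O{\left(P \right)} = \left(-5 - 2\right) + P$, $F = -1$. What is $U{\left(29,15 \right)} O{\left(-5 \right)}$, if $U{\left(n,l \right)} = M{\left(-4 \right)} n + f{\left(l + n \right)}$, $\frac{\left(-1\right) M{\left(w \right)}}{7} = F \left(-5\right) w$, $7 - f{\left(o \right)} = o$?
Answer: $-48276$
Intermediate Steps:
$f{\left(o \right)} = 7 - o$
$M{\left(w \right)} = - 35 w$ ($M{\left(w \right)} = - 7 \left(-1\right) \left(-5\right) w = - 7 \cdot 5 w = - 35 w$)
$U{\left(n,l \right)} = 7 - l + 139 n$ ($U{\left(n,l \right)} = \left(-35\right) \left(-4\right) n - \left(-7 + l + n\right) = 140 n - \left(-7 + l + n\right) = 7 - l + 139 n$)
$O{\left(P \right)} = -7 + P$
$U{\left(29,15 \right)} O{\left(-5 \right)} = \left(7 - 15 + 139 \cdot 29\right) \left(-7 - 5\right) = \left(7 - 15 + 4031\right) \left(-12\right) = 4023 \left(-12\right) = -48276$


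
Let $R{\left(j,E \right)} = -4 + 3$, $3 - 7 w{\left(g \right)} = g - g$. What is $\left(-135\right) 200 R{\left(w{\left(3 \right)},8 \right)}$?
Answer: $27000$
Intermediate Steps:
$w{\left(g \right)} = \frac{3}{7}$ ($w{\left(g \right)} = \frac{3}{7} - \frac{g - g}{7} = \frac{3}{7} - 0 = \frac{3}{7} + 0 = \frac{3}{7}$)
$R{\left(j,E \right)} = -1$
$\left(-135\right) 200 R{\left(w{\left(3 \right)},8 \right)} = \left(-135\right) 200 \left(-1\right) = \left(-27000\right) \left(-1\right) = 27000$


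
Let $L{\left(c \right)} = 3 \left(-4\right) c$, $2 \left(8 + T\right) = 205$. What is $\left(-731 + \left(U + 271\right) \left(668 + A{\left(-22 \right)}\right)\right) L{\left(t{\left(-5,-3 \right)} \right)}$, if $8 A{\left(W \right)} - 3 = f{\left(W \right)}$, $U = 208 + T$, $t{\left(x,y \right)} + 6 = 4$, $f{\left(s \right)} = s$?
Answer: $\frac{18288237}{2} \approx 9.1441 \cdot 10^{6}$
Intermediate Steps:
$t{\left(x,y \right)} = -2$ ($t{\left(x,y \right)} = -6 + 4 = -2$)
$T = \frac{189}{2}$ ($T = -8 + \frac{1}{2} \cdot 205 = -8 + \frac{205}{2} = \frac{189}{2} \approx 94.5$)
$L{\left(c \right)} = - 12 c$
$U = \frac{605}{2}$ ($U = 208 + \frac{189}{2} = \frac{605}{2} \approx 302.5$)
$A{\left(W \right)} = \frac{3}{8} + \frac{W}{8}$
$\left(-731 + \left(U + 271\right) \left(668 + A{\left(-22 \right)}\right)\right) L{\left(t{\left(-5,-3 \right)} \right)} = \left(-731 + \left(\frac{605}{2} + 271\right) \left(668 + \left(\frac{3}{8} + \frac{1}{8} \left(-22\right)\right)\right)\right) \left(\left(-12\right) \left(-2\right)\right) = \left(-731 + \frac{1147 \left(668 + \left(\frac{3}{8} - \frac{11}{4}\right)\right)}{2}\right) 24 = \left(-731 + \frac{1147 \left(668 - \frac{19}{8}\right)}{2}\right) 24 = \left(-731 + \frac{1147}{2} \cdot \frac{5325}{8}\right) 24 = \left(-731 + \frac{6107775}{16}\right) 24 = \frac{6096079}{16} \cdot 24 = \frac{18288237}{2}$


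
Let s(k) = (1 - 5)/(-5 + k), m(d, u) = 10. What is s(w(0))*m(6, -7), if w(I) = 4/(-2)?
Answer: 40/7 ≈ 5.7143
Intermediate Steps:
w(I) = -2 (w(I) = 4*(-½) = -2)
s(k) = -4/(-5 + k)
s(w(0))*m(6, -7) = -4/(-5 - 2)*10 = -4/(-7)*10 = -4*(-⅐)*10 = (4/7)*10 = 40/7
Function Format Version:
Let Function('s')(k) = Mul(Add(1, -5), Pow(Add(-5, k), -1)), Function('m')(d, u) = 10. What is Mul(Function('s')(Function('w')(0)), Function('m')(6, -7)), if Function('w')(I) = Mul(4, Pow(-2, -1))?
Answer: Rational(40, 7) ≈ 5.7143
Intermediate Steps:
Function('w')(I) = -2 (Function('w')(I) = Mul(4, Rational(-1, 2)) = -2)
Function('s')(k) = Mul(-4, Pow(Add(-5, k), -1))
Mul(Function('s')(Function('w')(0)), Function('m')(6, -7)) = Mul(Mul(-4, Pow(Add(-5, -2), -1)), 10) = Mul(Mul(-4, Pow(-7, -1)), 10) = Mul(Mul(-4, Rational(-1, 7)), 10) = Mul(Rational(4, 7), 10) = Rational(40, 7)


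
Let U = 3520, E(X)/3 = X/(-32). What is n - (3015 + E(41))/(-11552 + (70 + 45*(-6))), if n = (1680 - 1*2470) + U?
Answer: 1026751077/376064 ≈ 2730.3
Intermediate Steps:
E(X) = -3*X/32 (E(X) = 3*(X/(-32)) = 3*(X*(-1/32)) = 3*(-X/32) = -3*X/32)
n = 2730 (n = (1680 - 1*2470) + 3520 = (1680 - 2470) + 3520 = -790 + 3520 = 2730)
n - (3015 + E(41))/(-11552 + (70 + 45*(-6))) = 2730 - (3015 - 3/32*41)/(-11552 + (70 + 45*(-6))) = 2730 - (3015 - 123/32)/(-11552 + (70 - 270)) = 2730 - 96357/(32*(-11552 - 200)) = 2730 - 96357/(32*(-11752)) = 2730 - 96357*(-1)/(32*11752) = 2730 - 1*(-96357/376064) = 2730 + 96357/376064 = 1026751077/376064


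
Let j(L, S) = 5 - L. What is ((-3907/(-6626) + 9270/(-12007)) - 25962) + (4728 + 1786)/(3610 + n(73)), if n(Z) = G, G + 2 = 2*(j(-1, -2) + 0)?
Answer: -934578143970094/36000167855 ≈ -25960.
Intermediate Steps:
G = 10 (G = -2 + 2*((5 - 1*(-1)) + 0) = -2 + 2*((5 + 1) + 0) = -2 + 2*(6 + 0) = -2 + 2*6 = -2 + 12 = 10)
n(Z) = 10
((-3907/(-6626) + 9270/(-12007)) - 25962) + (4728 + 1786)/(3610 + n(73)) = ((-3907/(-6626) + 9270/(-12007)) - 25962) + (4728 + 1786)/(3610 + 10) = ((-3907*(-1/6626) + 9270*(-1/12007)) - 25962) + 6514/3620 = ((3907/6626 - 9270/12007) - 25962) + 6514*(1/3620) = (-14511671/79558382 - 25962) + 3257/1810 = -2065509225155/79558382 + 3257/1810 = -934578143970094/36000167855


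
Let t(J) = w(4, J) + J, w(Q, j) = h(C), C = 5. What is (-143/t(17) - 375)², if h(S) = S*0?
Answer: 42484324/289 ≈ 1.4700e+5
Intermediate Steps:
h(S) = 0
w(Q, j) = 0
t(J) = J (t(J) = 0 + J = J)
(-143/t(17) - 375)² = (-143/17 - 375)² = (-6518/17)² = 42484324/289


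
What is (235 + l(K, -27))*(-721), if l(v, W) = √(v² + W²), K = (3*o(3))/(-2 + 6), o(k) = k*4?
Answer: -169435 - 6489*√10 ≈ -1.8996e+5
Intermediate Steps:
o(k) = 4*k
K = 9 (K = (3*(4*3))/(-2 + 6) = (3*12)/4 = 36*(¼) = 9)
l(v, W) = √(W² + v²)
(235 + l(K, -27))*(-721) = (235 + √((-27)² + 9²))*(-721) = (235 + √(729 + 81))*(-721) = (235 + √810)*(-721) = (235 + 9*√10)*(-721) = -169435 - 6489*√10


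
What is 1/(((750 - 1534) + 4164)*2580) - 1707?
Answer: -14885722799/8720400 ≈ -1707.0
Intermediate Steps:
1/(((750 - 1534) + 4164)*2580) - 1707 = (1/2580)/(-784 + 4164) - 1707 = (1/2580)/3380 - 1707 = (1/3380)*(1/2580) - 1707 = 1/8720400 - 1707 = -14885722799/8720400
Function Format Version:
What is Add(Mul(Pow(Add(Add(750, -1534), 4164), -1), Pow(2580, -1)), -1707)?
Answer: Rational(-14885722799, 8720400) ≈ -1707.0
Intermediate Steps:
Add(Mul(Pow(Add(Add(750, -1534), 4164), -1), Pow(2580, -1)), -1707) = Add(Mul(Pow(Add(-784, 4164), -1), Rational(1, 2580)), -1707) = Add(Mul(Pow(3380, -1), Rational(1, 2580)), -1707) = Add(Mul(Rational(1, 3380), Rational(1, 2580)), -1707) = Add(Rational(1, 8720400), -1707) = Rational(-14885722799, 8720400)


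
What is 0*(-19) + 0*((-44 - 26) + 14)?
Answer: 0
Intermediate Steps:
0*(-19) + 0*((-44 - 26) + 14) = 0 + 0*(-70 + 14) = 0 + 0*(-56) = 0 + 0 = 0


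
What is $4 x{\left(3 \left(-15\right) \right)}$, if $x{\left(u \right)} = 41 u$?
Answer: $-7380$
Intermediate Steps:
$4 x{\left(3 \left(-15\right) \right)} = 4 \cdot 41 \cdot 3 \left(-15\right) = 4 \cdot 41 \left(-45\right) = 4 \left(-1845\right) = -7380$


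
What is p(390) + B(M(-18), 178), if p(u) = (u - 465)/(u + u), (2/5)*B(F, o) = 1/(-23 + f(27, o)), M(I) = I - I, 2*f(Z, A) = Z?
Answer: -355/988 ≈ -0.35931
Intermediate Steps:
f(Z, A) = Z/2
M(I) = 0
B(F, o) = -5/19 (B(F, o) = 5/(2*(-23 + (½)*27)) = 5/(2*(-23 + 27/2)) = 5/(2*(-19/2)) = (5/2)*(-2/19) = -5/19)
p(u) = (-465 + u)/(2*u) (p(u) = (-465 + u)/((2*u)) = (-465 + u)*(1/(2*u)) = (-465 + u)/(2*u))
p(390) + B(M(-18), 178) = (½)*(-465 + 390)/390 - 5/19 = (½)*(1/390)*(-75) - 5/19 = -5/52 - 5/19 = -355/988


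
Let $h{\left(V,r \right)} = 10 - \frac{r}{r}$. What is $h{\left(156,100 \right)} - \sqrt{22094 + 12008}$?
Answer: $9 - 17 \sqrt{118} \approx -175.67$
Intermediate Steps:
$h{\left(V,r \right)} = 9$ ($h{\left(V,r \right)} = 10 - 1 = 9$)
$h{\left(156,100 \right)} - \sqrt{22094 + 12008} = 9 - \sqrt{22094 + 12008} = 9 - \sqrt{34102} = 9 - 17 \sqrt{118}$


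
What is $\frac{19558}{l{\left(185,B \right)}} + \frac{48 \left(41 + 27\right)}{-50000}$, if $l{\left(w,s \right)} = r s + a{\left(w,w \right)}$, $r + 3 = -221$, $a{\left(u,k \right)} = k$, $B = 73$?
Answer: $- \frac{64416818}{50521875} \approx -1.275$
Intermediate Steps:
$r = -224$ ($r = -3 - 221 = -224$)
$l{\left(w,s \right)} = w - 224 s$ ($l{\left(w,s \right)} = - 224 s + w = w - 224 s$)
$\frac{19558}{l{\left(185,B \right)}} + \frac{48 \left(41 + 27\right)}{-50000} = \frac{19558}{185 - 16352} + \frac{48 \left(41 + 27\right)}{-50000} = \frac{19558}{185 - 16352} + 48 \cdot 68 \left(- \frac{1}{50000}\right) = \frac{19558}{-16167} + 3264 \left(- \frac{1}{50000}\right) = 19558 \left(- \frac{1}{16167}\right) - \frac{204}{3125} = - \frac{19558}{16167} - \frac{204}{3125} = - \frac{64416818}{50521875}$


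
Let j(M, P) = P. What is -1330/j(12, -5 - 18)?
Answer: 1330/23 ≈ 57.826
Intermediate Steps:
-1330/j(12, -5 - 18) = -1330/(-5 - 18) = -1330/(-23) = -1330*(-1/23) = 1330/23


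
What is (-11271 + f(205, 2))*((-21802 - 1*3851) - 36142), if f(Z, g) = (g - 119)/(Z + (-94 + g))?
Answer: 78710763300/113 ≈ 6.9656e+8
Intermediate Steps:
f(Z, g) = (-119 + g)/(-94 + Z + g)
(-11271 + f(205, 2))*((-21802 - 1*3851) - 36142) = (-11271 + (-119 + 2)/(-94 + 205 + 2))*((-21802 - 1*3851) - 36142) = (-11271 - 117/113)*((-21802 - 3851) - 36142) = (-11271 + (1/113)*(-117))*(-25653 - 36142) = (-11271 - 117/113)*(-61795) = -1273740/113*(-61795) = 78710763300/113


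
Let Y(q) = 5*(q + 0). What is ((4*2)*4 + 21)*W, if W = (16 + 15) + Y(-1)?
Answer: 1378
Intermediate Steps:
Y(q) = 5*q
W = 26 (W = (16 + 15) + 5*(-1) = 31 - 5 = 26)
((4*2)*4 + 21)*W = ((4*2)*4 + 21)*26 = (8*4 + 21)*26 = (32 + 21)*26 = 53*26 = 1378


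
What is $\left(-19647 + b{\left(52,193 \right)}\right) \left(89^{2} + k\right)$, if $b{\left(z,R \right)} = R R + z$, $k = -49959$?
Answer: $-742138852$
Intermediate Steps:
$b{\left(z,R \right)} = z + R^{2}$ ($b{\left(z,R \right)} = R^{2} + z = z + R^{2}$)
$\left(-19647 + b{\left(52,193 \right)}\right) \left(89^{2} + k\right) = \left(-19647 + \left(52 + 193^{2}\right)\right) \left(89^{2} - 49959\right) = \left(-19647 + \left(52 + 37249\right)\right) \left(7921 - 49959\right) = \left(-19647 + 37301\right) \left(-42038\right) = 17654 \left(-42038\right) = -742138852$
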